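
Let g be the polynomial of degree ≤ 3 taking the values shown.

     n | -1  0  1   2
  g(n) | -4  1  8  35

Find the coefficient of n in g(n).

Write g(n) = an^3 + bn^2 + cn + d. Substituting each data point gives a linear system:
  -a + b - c + d = -4
  d = 1
  a + b + c + d = 8
  8a + 4b + 2c + d = 35
Solving the system yields a = 3, b = 1, c = 3, d = 1.
So g(n) = 3n³ + n² + 3n + 1.
The coefficient of n is 3.

3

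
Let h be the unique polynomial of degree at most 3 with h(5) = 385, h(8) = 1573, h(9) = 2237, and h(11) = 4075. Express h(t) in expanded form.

Using the Lagrange interpolation formula with nodes 5, 8, 9, 11:
  L_0(t) = (t - 8)(t - 9)(t - 11) / -72
  L_1(t) = (t - 5)(t - 9)(t - 11) / 9
  L_2(t) = (t - 5)(t - 8)(t - 11) / -8
  L_3(t) = (t - 5)(t - 8)(t - 9) / 36
Then h(t) = 385·L_0(t) + 1573·L_1(t) + 2237·L_2(t) + 4075·L_3(t).
Expanding and collecting terms gives h(t) = 3t³ + t² - 4t + 5.
Check: h(11) = 4075. ✓

h(t) = 3t^3 + t^2 - 4t + 5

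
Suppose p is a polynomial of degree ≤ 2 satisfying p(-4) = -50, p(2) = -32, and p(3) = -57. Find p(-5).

Using the Lagrange interpolation formula with nodes -4, 2, 3:
  L_0(x) = (x - 2)(x - 3) / 42
  L_1(x) = (x + 4)(x - 3) / -6
  L_2(x) = (x + 4)(x - 2) / 7
Then p(x) = -50·L_0(x) - 32·L_1(x) - 57·L_2(x).
Expanding and collecting terms gives p(x) = -4x² - 5x - 6.
Evaluating at x = -5: p(-5) = -81.

-81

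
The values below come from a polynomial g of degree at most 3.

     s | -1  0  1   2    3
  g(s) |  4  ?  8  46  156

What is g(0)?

6

On equispaced nodes a degree-3 polynomial has vanishing fourth forward difference, so
  g(-1) - 4·g(0) + 6·g(1) - 4·g(2) + g(3) = 0.
Substituting the known values and solving for g(0):
  -4·g(0) = -24
  g(0) = 6.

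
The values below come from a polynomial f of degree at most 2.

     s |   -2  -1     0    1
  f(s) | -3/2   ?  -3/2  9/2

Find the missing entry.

-7/2

On equispaced nodes a degree-2 polynomial has vanishing third forward difference, so
  - f(-2) + 3·f(-1) - 3·f(0) + f(1) = 0.
Substituting the known values and solving for f(-1):
  3·f(-1) = -21/2
  f(-1) = -7/2.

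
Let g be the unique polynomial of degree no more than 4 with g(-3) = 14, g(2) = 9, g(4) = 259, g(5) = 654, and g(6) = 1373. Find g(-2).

-11

Using the Lagrange interpolation formula with nodes -3, 2, 4, 5, 6:
  L_0(n) = (n - 2)(n - 4)(n - 5)(n - 6) / 2520
  L_1(n) = (n + 3)(n - 4)(n - 5)(n - 6) / -120
  L_2(n) = (n + 3)(n - 2)(n - 5)(n - 6) / 28
  L_3(n) = (n + 3)(n - 2)(n - 4)(n - 6) / -24
  L_4(n) = (n + 3)(n - 2)(n - 4)(n - 5) / 72
Then g(n) = 14·L_0(n) + 9·L_1(n) + 259·L_2(n) + 654·L_3(n) + 1373·L_4(n).
Expanding and collecting terms gives g(n) = n⁴ + n³ - 4n² + n - 1.
Evaluating at n = -2: g(-2) = -11.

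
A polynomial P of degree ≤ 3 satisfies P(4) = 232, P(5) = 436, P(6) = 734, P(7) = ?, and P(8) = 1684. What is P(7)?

The 4 known points determine the degree-3 polynomial uniquely.
Write P(t) = at^3 + bt^2 + ct + d. Substituting each data point gives a linear system:
  64a + 16b + 4c + d = 232
  125a + 25b + 5c + d = 436
  216a + 36b + 6c + d = 734
  512a + 64b + 8c + d = 1684
Solving the system yields a = 3, b = 2, c = 3, d = -4.
So P(t) = 3t^3 + 2t^2 + 3t - 4.
Then P(7) = 1144.

1144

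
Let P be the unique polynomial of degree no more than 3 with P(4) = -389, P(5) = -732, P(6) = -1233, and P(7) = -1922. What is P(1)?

-8

Forward differences of the values at u = 4, 5, 6, 7:
  P  : -389  -732  -1233  -1922
  Δ  : -343  -501  -689
  Δ^2: -158  -188
  Δ^3: -30
The third differences are constant, confirming degree 3.
Interpolating (Newton forward form) and evaluating at u = 1 gives P(1) = -8.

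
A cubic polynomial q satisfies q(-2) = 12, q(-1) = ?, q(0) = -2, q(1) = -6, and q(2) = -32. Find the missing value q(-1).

The 4 known points determine the degree-3 polynomial uniquely.
Write q(n) = an^3 + bn^2 + cn + d. Substituting each data point gives a linear system:
  -8a + 4b - 2c + d = 12
  d = -2
  a + b + c + d = -6
  8a + 4b + 2c + d = -32
Solving the system yields a = -3, b = -2, c = 1, d = -2.
So q(n) = -3n^3 - 2n^2 + n - 2.
Then q(-1) = -2.

-2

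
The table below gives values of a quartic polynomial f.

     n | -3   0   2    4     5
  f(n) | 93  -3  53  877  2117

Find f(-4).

461

Using the Lagrange interpolation formula with nodes -3, 0, 2, 4, 5:
  L_0(n) = n(n - 2)(n - 4)(n - 5) / 840
  L_1(n) = (n + 3)(n - 2)(n - 4)(n - 5) / -120
  L_2(n) = (n + 3)n(n - 4)(n - 5) / 60
  L_3(n) = (n + 3)n(n - 2)(n - 5) / -56
  L_4(n) = (n + 3)n(n - 2)(n - 4) / 120
Then f(n) = 93·L_0(n) - 3·L_1(n) + 53·L_2(n) + 877·L_3(n) + 2117·L_4(n).
Expanding and collecting terms gives f(n) = 3n^4 + 3n^3 - 6n^2 + 4n - 3.
Evaluating at n = -4: f(-4) = 461.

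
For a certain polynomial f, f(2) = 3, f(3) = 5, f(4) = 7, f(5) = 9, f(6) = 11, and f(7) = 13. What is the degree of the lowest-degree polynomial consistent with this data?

Forward differences of the values at x = 2, 3, 4, 5, 6, 7:
  f  : 3  5  7  9  11  13
  Δ  : 2  2  2  2  2
  Δ^2: 0  0  0  0
  Δ^3: 0  0  0
  Δ^4: 0  0
  Δ^5: 0
The first differences are constant (2) and nonzero, while all higher differences vanish, so the minimal degree is 1.

1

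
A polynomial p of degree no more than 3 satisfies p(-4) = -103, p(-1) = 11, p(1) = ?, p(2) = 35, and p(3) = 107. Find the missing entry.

7

The 4 known points determine the degree-3 polynomial uniquely.
Write p(x) = ax^3 + bx^2 + cx + d. Substituting each data point gives a linear system:
  -64a + 16b - 4c + d = -103
  -a + b - c + d = 11
  8a + 4b + 2c + d = 35
  27a + 9b + 3c + d = 107
Solving the system yields a = 3, b = 4, c = -5, d = 5.
So p(x) = 3x^3 + 4x^2 - 5x + 5.
Then p(1) = 7.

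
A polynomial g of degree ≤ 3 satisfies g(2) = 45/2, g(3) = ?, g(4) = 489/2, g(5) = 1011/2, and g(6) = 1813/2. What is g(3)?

The 4 known points determine the degree-3 polynomial uniquely.
Write g(t) = at^3 + bt^2 + ct + d. Substituting each data point gives a linear system:
  8a + 4b + 2c + d = 45/2
  64a + 16b + 4c + d = 489/2
  125a + 25b + 5c + d = 1011/2
  216a + 36b + 6c + d = 1813/2
Solving the system yields a = 5, b = -5, c = 1, d = 1/2.
So g(t) = 5t³ - 5t² + t + 1/2.
Then g(3) = 187/2.

187/2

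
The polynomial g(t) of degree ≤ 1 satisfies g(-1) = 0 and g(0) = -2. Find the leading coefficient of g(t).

Write g(t) = at + b. Substituting each data point gives a linear system:
  -a + b = 0
  b = -2
Solving the system yields a = -2, b = -2.
So g(t) = -2t - 2.
The leading coefficient is -2.

-2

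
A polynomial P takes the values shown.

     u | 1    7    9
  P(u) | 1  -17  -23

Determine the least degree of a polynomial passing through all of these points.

Divided differences on the nodes 1, 7, 9:
  order 0: 1  -17  -23
  order 1: -3  -3
  order 2: 0
The order-1 divided differences are all -3 (nonzero) and every higher order vanishes, so the data lies on a polynomial of degree exactly 1.

1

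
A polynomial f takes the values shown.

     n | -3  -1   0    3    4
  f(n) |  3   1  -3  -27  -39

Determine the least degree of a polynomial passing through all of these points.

Divided differences on the nodes -3, -1, 0, 3, 4:
  order 0: 3  1  -3  -27  -39
  order 1: -1  -4  -8  -12
  order 2: -1  -1  -1
  order 3: 0  0
  order 4: 0
The order-2 divided differences are all -1 (nonzero) and every higher order vanishes, so the data lies on a polynomial of degree exactly 2.

2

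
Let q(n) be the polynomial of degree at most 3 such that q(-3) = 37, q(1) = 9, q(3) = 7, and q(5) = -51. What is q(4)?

-12

Using the Lagrange interpolation formula with nodes -3, 1, 3, 5:
  L_0(n) = (n - 1)(n - 3)(n - 5) / -192
  L_1(n) = (n + 3)(n - 3)(n - 5) / 32
  L_2(n) = (n + 3)(n - 1)(n - 5) / -24
  L_3(n) = (n + 3)(n - 1)(n - 3) / 64
Then q(n) = 37·L_0(n) + 9·L_1(n) + 7·L_2(n) - 51·L_3(n).
Expanding and collecting terms gives q(n) = -n^3 + 2n^2 + 4n + 4.
Evaluating at n = 4: q(4) = -12.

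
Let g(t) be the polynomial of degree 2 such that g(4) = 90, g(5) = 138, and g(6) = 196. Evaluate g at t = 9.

Forward differences of the values at t = 4, 5, 6:
  g  : 90  138  196
  Δ  : 48  58
  Δ^2: 10
The second differences are constant, confirming degree 2.
Interpolating (Newton forward form) and evaluating at t = 9 gives g(9) = 430.

430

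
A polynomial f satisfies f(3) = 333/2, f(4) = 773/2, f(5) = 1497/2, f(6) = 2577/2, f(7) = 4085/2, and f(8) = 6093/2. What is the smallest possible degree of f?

3

Forward differences of the values at s = 3, 4, 5, 6, 7, 8:
  f  : 333/2  773/2  1497/2  2577/2  4085/2  6093/2
  Δ  : 220  362  540  754  1004
  Δ^2: 142  178  214  250
  Δ^3: 36  36  36
  Δ^4: 0  0
  Δ^5: 0
The third differences are constant (36) and nonzero, while all higher differences vanish, so the minimal degree is 3.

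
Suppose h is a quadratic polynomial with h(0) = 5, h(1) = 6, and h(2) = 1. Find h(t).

Write h(t) = at^2 + bt + c. Substituting each data point gives a linear system:
  c = 5
  a + b + c = 6
  4a + 2b + c = 1
Solving the system yields a = -3, b = 4, c = 5.
So h(t) = -3t² + 4t + 5.
Check: h(2) = 1. ✓

h(t) = -3t^2 + 4t + 5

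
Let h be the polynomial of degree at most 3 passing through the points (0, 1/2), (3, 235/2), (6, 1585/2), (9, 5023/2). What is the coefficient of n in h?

Write h(n) = an^3 + bn^2 + cn + d. Substituting each data point gives a linear system:
  d = 1/2
  27a + 9b + 3c + d = 235/2
  216a + 36b + 6c + d = 1585/2
  729a + 81b + 9c + d = 5023/2
Solving the system yields a = 3, b = 4, c = 0, d = 1/2.
So h(n) = 3n^3 + 4n^2 + 1/2.
The coefficient of n is 0.

0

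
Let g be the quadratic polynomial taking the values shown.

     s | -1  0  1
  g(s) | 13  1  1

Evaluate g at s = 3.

37

Using the Lagrange interpolation formula with nodes -1, 0, 1:
  L_0(s) = s(s - 1) / 2
  L_1(s) = (s + 1)(s - 1) / -1
  L_2(s) = (s + 1)s / 2
Then g(s) = 13·L_0(s) + 1·L_1(s) + 1·L_2(s).
Expanding and collecting terms gives g(s) = 6s^2 - 6s + 1.
Evaluating at s = 3: g(3) = 37.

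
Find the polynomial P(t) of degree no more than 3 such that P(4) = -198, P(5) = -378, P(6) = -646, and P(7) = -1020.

P(t) = -3t^3 + t^2 - 6t + 2

Write P(t) = at^3 + bt^2 + ct + d. Substituting each data point gives a linear system:
  64a + 16b + 4c + d = -198
  125a + 25b + 5c + d = -378
  216a + 36b + 6c + d = -646
  343a + 49b + 7c + d = -1020
Solving the system yields a = -3, b = 1, c = -6, d = 2.
So P(t) = -3t³ + t² - 6t + 2.
Check: P(5) = -378. ✓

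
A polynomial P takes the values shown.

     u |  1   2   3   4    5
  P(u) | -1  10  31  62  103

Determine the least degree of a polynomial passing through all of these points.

2

Forward differences of the values at u = 1, 2, 3, 4, 5:
  P  : -1  10  31  62  103
  Δ  : 11  21  31  41
  Δ^2: 10  10  10
  Δ^3: 0  0
  Δ^4: 0
The second differences are constant (10) and nonzero, while all higher differences vanish, so the minimal degree is 2.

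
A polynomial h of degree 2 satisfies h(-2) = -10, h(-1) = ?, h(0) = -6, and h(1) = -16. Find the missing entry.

On equispaced nodes a degree-2 polynomial has vanishing third forward difference, so
  - h(-2) + 3·h(-1) - 3·h(0) + h(1) = 0.
Substituting the known values and solving for h(-1):
  3·h(-1) = -12
  h(-1) = -4.

-4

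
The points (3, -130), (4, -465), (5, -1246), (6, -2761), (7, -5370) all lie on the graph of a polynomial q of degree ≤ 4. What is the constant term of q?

Write q(n) = an^4 + bn^3 + cn^2 + dn + e. Substituting each data point gives a linear system:
  81a + 27b + 9c + 3d + e = -130
  256a + 64b + 16c + 4d + e = -465
  625a + 125b + 25c + 5d + e = -1246
  1296a + 216b + 36c + 6d + e = -2761
  2401a + 343b + 49c + 7d + e = -5370
Solving the system yields a = -3, b = 6, c = -4, d = -4, e = -1.
So q(n) = -3n⁴ + 6n³ - 4n² - 4n - 1.
The constant term is -1.

-1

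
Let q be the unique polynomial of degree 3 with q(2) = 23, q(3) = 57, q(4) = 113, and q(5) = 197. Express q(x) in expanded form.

Using the Lagrange interpolation formula with nodes 2, 3, 4, 5:
  L_0(x) = (x - 3)(x - 4)(x - 5) / -6
  L_1(x) = (x - 2)(x - 4)(x - 5) / 2
  L_2(x) = (x - 2)(x - 3)(x - 5) / -2
  L_3(x) = (x - 2)(x - 3)(x - 4) / 6
Then q(x) = 23·L_0(x) + 57·L_1(x) + 113·L_2(x) + 197·L_3(x).
Expanding and collecting terms gives q(x) = x^3 + 2x^2 + 5x - 3.
Check: q(5) = 197. ✓

q(x) = x^3 + 2x^2 + 5x - 3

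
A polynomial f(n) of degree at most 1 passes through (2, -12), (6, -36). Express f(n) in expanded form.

f(n) = -6n

Using the Lagrange interpolation formula with nodes 2, 6:
  L_0(n) = (n - 6) / -4
  L_1(n) = (n - 2) / 4
Then f(n) = -12·L_0(n) - 36·L_1(n).
Expanding and collecting terms gives f(n) = -6n.
Check: f(6) = -36. ✓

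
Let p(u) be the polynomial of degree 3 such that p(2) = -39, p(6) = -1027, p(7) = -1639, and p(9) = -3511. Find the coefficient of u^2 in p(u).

Write p(u) = au^3 + bu^2 + cu + d. Substituting each data point gives a linear system:
  8a + 4b + 2c + d = -39
  216a + 36b + 6c + d = -1027
  343a + 49b + 7c + d = -1639
  729a + 81b + 9c + d = -3511
Solving the system yields a = -5, b = 2, c = -3, d = -1.
So p(u) = -5u^3 + 2u^2 - 3u - 1.
The coefficient of u^2 is 2.

2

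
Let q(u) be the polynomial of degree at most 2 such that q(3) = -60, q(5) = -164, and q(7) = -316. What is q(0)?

Using the Lagrange interpolation formula with nodes 3, 5, 7:
  L_0(u) = (u - 5)(u - 7) / 8
  L_1(u) = (u - 3)(u - 7) / -4
  L_2(u) = (u - 3)(u - 5) / 8
Then q(u) = -60·L_0(u) - 164·L_1(u) - 316·L_2(u).
Expanding and collecting terms gives q(u) = -6u^2 - 4u + 6.
Evaluating at u = 0: q(0) = 6.

6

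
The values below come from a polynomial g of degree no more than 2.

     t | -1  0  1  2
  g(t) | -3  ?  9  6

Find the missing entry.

6

The 3 known points determine the degree-2 polynomial uniquely.
Write g(t) = at^2 + bt + c. Substituting each data point gives a linear system:
  a - b + c = -3
  a + b + c = 9
  4a + 2b + c = 6
Solving the system yields a = -3, b = 6, c = 6.
So g(t) = -3t² + 6t + 6.
Then g(0) = 6.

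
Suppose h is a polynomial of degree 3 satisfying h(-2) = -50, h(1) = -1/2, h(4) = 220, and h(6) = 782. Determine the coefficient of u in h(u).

2

Write h(u) = au^3 + bu^2 + cu + d. Substituting each data point gives a linear system:
  -8a + 4b - 2c + d = -50
  a + b + c + d = -1/2
  64a + 16b + 4c + d = 220
  216a + 36b + 6c + d = 782
Solving the system yields a = 4, b = -5/2, c = 2, d = -4.
So h(u) = 4u^3 - (5/2)u^2 + 2u - 4.
The coefficient of u is 2.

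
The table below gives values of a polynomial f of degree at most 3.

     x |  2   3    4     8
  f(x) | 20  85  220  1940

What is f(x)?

Write f(x) = ax^3 + bx^2 + cx + d. Substituting each data point gives a linear system:
  8a + 4b + 2c + d = 20
  27a + 9b + 3c + d = 85
  64a + 16b + 4c + d = 220
  512a + 64b + 8c + d = 1940
Solving the system yields a = 4, b = -1, c = -6, d = 4.
So f(x) = 4x³ - x² - 6x + 4.
Check: f(2) = 20. ✓

f(x) = 4x^3 - x^2 - 6x + 4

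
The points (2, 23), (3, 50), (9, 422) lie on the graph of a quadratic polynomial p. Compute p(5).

134

Write p(n) = an^2 + bn + c. Substituting each data point gives a linear system:
  4a + 2b + c = 23
  9a + 3b + c = 50
  81a + 9b + c = 422
Solving the system yields a = 5, b = 2, c = -1.
So p(n) = 5n^2 + 2n - 1.
Then p(5) = 134.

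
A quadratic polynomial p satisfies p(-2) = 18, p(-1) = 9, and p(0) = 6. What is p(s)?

Write p(s) = as^2 + bs + c. Substituting each data point gives a linear system:
  4a - 2b + c = 18
  a - b + c = 9
  c = 6
Solving the system yields a = 3, b = 0, c = 6.
So p(s) = 3s^2 + 6.
Check: p(0) = 6. ✓

p(s) = 3s^2 + 6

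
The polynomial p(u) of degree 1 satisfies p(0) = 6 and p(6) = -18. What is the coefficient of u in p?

-4

Write p(u) = au + b. Substituting each data point gives a linear system:
  b = 6
  6a + b = -18
Solving the system yields a = -4, b = 6.
So p(u) = -4u + 6.
The leading coefficient is -4.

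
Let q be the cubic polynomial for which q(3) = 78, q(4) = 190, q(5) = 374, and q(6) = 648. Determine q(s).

Using the Lagrange interpolation formula with nodes 3, 4, 5, 6:
  L_0(s) = (s - 4)(s - 5)(s - 6) / -6
  L_1(s) = (s - 3)(s - 5)(s - 6) / 2
  L_2(s) = (s - 3)(s - 4)(s - 6) / -2
  L_3(s) = (s - 3)(s - 4)(s - 5) / 6
Then q(s) = 78·L_0(s) + 190·L_1(s) + 374·L_2(s) + 648·L_3(s).
Expanding and collecting terms gives q(s) = 3s^3 + s - 6.
Check: q(4) = 190. ✓

q(s) = 3s^3 + s - 6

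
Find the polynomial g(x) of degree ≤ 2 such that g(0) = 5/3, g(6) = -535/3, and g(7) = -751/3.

Using the Lagrange interpolation formula with nodes 0, 6, 7:
  L_0(x) = (x - 6)(x - 7) / 42
  L_1(x) = x(x - 7) / -6
  L_2(x) = x(x - 6) / 7
Then g(x) = 5/3·L_0(x) - 535/3·L_1(x) - 751/3·L_2(x).
Expanding and collecting terms gives g(x) = -6x² + 6x + 5/3.
Check: g(0) = 5/3. ✓

g(x) = -6x^2 + 6x + 5/3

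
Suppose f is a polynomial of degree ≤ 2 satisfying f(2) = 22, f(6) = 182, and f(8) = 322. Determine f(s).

Using the Lagrange interpolation formula with nodes 2, 6, 8:
  L_0(s) = (s - 6)(s - 8) / 24
  L_1(s) = (s - 2)(s - 8) / -8
  L_2(s) = (s - 2)(s - 6) / 12
Then f(s) = 22·L_0(s) + 182·L_1(s) + 322·L_2(s).
Expanding and collecting terms gives f(s) = 5s² + 2.
Check: f(6) = 182. ✓

f(s) = 5s^2 + 2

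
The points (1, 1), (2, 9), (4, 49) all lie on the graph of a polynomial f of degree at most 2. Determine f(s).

f(s) = 4s^2 - 4s + 1

Write f(s) = as^2 + bs + c. Substituting each data point gives a linear system:
  a + b + c = 1
  4a + 2b + c = 9
  16a + 4b + c = 49
Solving the system yields a = 4, b = -4, c = 1.
So f(s) = 4s^2 - 4s + 1.
Check: f(4) = 49. ✓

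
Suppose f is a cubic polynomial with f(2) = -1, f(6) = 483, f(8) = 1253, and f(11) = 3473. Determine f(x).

Using the Lagrange interpolation formula with nodes 2, 6, 8, 11:
  L_0(x) = (x - 6)(x - 8)(x - 11) / -216
  L_1(x) = (x - 2)(x - 8)(x - 11) / 40
  L_2(x) = (x - 2)(x - 6)(x - 11) / -36
  L_3(x) = (x - 2)(x - 6)(x - 8) / 135
Then f(x) = -1·L_0(x) + 483·L_1(x) + 1253·L_2(x) + 3473·L_3(x).
Expanding and collecting terms gives f(x) = 3x^3 - 4x^2 - 3x - 3.
Check: f(8) = 1253. ✓

f(x) = 3x^3 - 4x^2 - 3x - 3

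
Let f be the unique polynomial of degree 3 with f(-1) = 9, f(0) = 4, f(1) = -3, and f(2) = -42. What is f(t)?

f(t) = -5t^3 - t^2 - t + 4

Using the Lagrange interpolation formula with nodes -1, 0, 1, 2:
  L_0(t) = t(t - 1)(t - 2) / -6
  L_1(t) = (t + 1)(t - 1)(t - 2) / 2
  L_2(t) = (t + 1)t(t - 2) / -2
  L_3(t) = (t + 1)t(t - 1) / 6
Then f(t) = 9·L_0(t) + 4·L_1(t) - 3·L_2(t) - 42·L_3(t).
Expanding and collecting terms gives f(t) = -5t³ - t² - t + 4.
Check: f(1) = -3. ✓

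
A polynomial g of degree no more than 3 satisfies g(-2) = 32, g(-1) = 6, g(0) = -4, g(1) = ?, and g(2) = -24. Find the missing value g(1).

-10

On equispaced nodes a degree-3 polynomial has vanishing fourth forward difference, so
  g(-2) - 4·g(-1) + 6·g(0) - 4·g(1) + g(2) = 0.
Substituting the known values and solving for g(1):
  -4·g(1) = 40
  g(1) = -10.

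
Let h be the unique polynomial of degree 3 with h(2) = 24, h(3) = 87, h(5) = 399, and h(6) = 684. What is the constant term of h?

-6

Write h(t) = at^3 + bt^2 + ct + d. Substituting each data point gives a linear system:
  8a + 4b + 2c + d = 24
  27a + 9b + 3c + d = 87
  125a + 25b + 5c + d = 399
  216a + 36b + 6c + d = 684
Solving the system yields a = 3, b = 1, c = 1, d = -6.
So h(t) = 3t^3 + t^2 + t - 6.
The constant term is -6.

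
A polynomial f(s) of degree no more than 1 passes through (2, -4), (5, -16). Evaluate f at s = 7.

Write f(s) = as + b. Substituting each data point gives a linear system:
  2a + b = -4
  5a + b = -16
Solving the system yields a = -4, b = 4.
So f(s) = -4s + 4.
Then f(7) = -24.

-24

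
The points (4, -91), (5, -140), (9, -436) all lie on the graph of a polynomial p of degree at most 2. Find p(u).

p(u) = -5u^2 - 4u + 5

Write p(u) = au^2 + bu + c. Substituting each data point gives a linear system:
  16a + 4b + c = -91
  25a + 5b + c = -140
  81a + 9b + c = -436
Solving the system yields a = -5, b = -4, c = 5.
So p(u) = -5u^2 - 4u + 5.
Check: p(4) = -91. ✓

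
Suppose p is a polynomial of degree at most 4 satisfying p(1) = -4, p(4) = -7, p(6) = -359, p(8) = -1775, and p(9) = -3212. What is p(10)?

-5359

Using the Lagrange interpolation formula with nodes 1, 4, 6, 8, 9:
  L_0(n) = (n - 4)(n - 6)(n - 8)(n - 9) / 840
  L_1(n) = (n - 1)(n - 6)(n - 8)(n - 9) / -120
  L_2(n) = (n - 1)(n - 4)(n - 8)(n - 9) / 60
  L_3(n) = (n - 1)(n - 4)(n - 6)(n - 9) / -56
  L_4(n) = (n - 1)(n - 4)(n - 6)(n - 8) / 120
Then p(n) = -4·L_0(n) - 7·L_1(n) - 359·L_2(n) - 1775·L_3(n) - 3212·L_4(n).
Expanding and collecting terms gives p(n) = -n^4 + 5n^3 - 3n^2 - 6n + 1.
Evaluating at n = 10: p(10) = -5359.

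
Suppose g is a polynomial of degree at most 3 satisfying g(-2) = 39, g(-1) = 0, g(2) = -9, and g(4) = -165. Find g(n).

g(n) = -4n^3 + 5n^2 + 4n - 5

Using the Lagrange interpolation formula with nodes -2, -1, 2, 4:
  L_0(n) = (n + 1)(n - 2)(n - 4) / -24
  L_1(n) = (n + 2)(n - 2)(n - 4) / 15
  L_2(n) = (n + 2)(n + 1)(n - 4) / -24
  L_3(n) = (n + 2)(n + 1)(n - 2) / 60
Then g(n) = 39·L_0(n) + 0·L_1(n) - 9·L_2(n) - 165·L_3(n).
Expanding and collecting terms gives g(n) = -4n^3 + 5n^2 + 4n - 5.
Check: g(-1) = 0. ✓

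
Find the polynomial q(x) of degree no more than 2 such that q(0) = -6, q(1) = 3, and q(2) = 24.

Write q(x) = ax^2 + bx + c. Substituting each data point gives a linear system:
  c = -6
  a + b + c = 3
  4a + 2b + c = 24
Solving the system yields a = 6, b = 3, c = -6.
So q(x) = 6x² + 3x - 6.
Check: q(0) = -6. ✓

q(x) = 6x^2 + 3x - 6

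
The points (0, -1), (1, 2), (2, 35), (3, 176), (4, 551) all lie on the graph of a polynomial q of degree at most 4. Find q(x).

Write q(x) = ax^4 + bx^3 + cx^2 + dx + e. Substituting each data point gives a linear system:
  e = -1
  a + b + c + d + e = 2
  16a + 8b + 4c + 2d + e = 35
  81a + 27b + 9c + 3d + e = 176
  256a + 64b + 16c + 4d + e = 551
Solving the system yields a = 2, b = 1, c = -2, d = 2, e = -1.
So q(x) = 2x^4 + x^3 - 2x^2 + 2x - 1.
Check: q(3) = 176. ✓

q(x) = 2x^4 + x^3 - 2x^2 + 2x - 1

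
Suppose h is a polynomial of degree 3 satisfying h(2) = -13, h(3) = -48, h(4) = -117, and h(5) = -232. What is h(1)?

Write h(s) = as^3 + bs^2 + cs + d. Substituting each data point gives a linear system:
  8a + 4b + 2c + d = -13
  27a + 9b + 3c + d = -48
  64a + 16b + 4c + d = -117
  125a + 25b + 5c + d = -232
Solving the system yields a = -2, b = 1, c = -2, d = 3.
So h(s) = -2s^3 + s^2 - 2s + 3.
Then h(1) = 0.

0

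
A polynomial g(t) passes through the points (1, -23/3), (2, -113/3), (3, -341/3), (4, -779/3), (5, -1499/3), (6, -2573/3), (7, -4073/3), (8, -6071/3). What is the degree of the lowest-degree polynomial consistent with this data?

Forward differences of the values at t = 1, 2, 3, 4, 5, 6, 7, 8:
  g  : -23/3  -113/3  -341/3  -779/3  -1499/3  -2573/3  -4073/3  -6071/3
  Δ  : -30  -76  -146  -240  -358  -500  -666
  Δ^2: -46  -70  -94  -118  -142  -166
  Δ^3: -24  -24  -24  -24  -24
  Δ^4: 0  0  0  0
  Δ^5: 0  0  0
  Δ^6: 0  0
  Δ^7: 0
The third differences are constant (-24) and nonzero, while all higher differences vanish, so the minimal degree is 3.

3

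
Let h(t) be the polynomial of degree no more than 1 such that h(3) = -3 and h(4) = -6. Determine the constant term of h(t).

Write h(t) = at + b. Substituting each data point gives a linear system:
  3a + b = -3
  4a + b = -6
Solving the system yields a = -3, b = 6.
So h(t) = -3t + 6.
The constant term is 6.

6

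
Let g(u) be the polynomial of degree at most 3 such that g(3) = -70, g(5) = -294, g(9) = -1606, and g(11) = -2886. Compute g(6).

-496

Using the Lagrange interpolation formula with nodes 3, 5, 9, 11:
  L_0(u) = (u - 5)(u - 9)(u - 11) / -96
  L_1(u) = (u - 3)(u - 9)(u - 11) / 48
  L_2(u) = (u - 3)(u - 5)(u - 11) / -48
  L_3(u) = (u - 3)(u - 5)(u - 9) / 96
Then g(u) = -70·L_0(u) - 294·L_1(u) - 1606·L_2(u) - 2886·L_3(u).
Expanding and collecting terms gives g(u) = -2u^3 - 2u^2 + 2u - 4.
Evaluating at u = 6: g(6) = -496.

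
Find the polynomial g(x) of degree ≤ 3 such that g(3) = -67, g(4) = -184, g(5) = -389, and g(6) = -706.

g(x) = -4x^3 + 4x^2 + 3x - 4

Write g(x) = ax^3 + bx^2 + cx + d. Substituting each data point gives a linear system:
  27a + 9b + 3c + d = -67
  64a + 16b + 4c + d = -184
  125a + 25b + 5c + d = -389
  216a + 36b + 6c + d = -706
Solving the system yields a = -4, b = 4, c = 3, d = -4.
So g(x) = -4x³ + 4x² + 3x - 4.
Check: g(5) = -389. ✓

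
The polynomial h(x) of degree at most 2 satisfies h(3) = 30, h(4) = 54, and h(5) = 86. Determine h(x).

Write h(x) = ax^2 + bx + c. Substituting each data point gives a linear system:
  9a + 3b + c = 30
  16a + 4b + c = 54
  25a + 5b + c = 86
Solving the system yields a = 4, b = -4, c = 6.
So h(x) = 4x² - 4x + 6.
Check: h(4) = 54. ✓

h(x) = 4x^2 - 4x + 6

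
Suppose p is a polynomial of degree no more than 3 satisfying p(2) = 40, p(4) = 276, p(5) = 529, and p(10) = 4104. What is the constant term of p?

Write p(t) = at^3 + bt^2 + ct + d. Substituting each data point gives a linear system:
  8a + 4b + 2c + d = 40
  64a + 16b + 4c + d = 276
  125a + 25b + 5c + d = 529
  1000a + 100b + 10c + d = 4104
Solving the system yields a = 4, b = 1, c = 0, d = 4.
So p(t) = 4t^3 + t^2 + 4.
The constant term is 4.

4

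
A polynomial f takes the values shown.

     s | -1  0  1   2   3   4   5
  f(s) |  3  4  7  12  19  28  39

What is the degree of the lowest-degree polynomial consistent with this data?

2

Forward differences of the values at s = -1, 0, 1, 2, 3, 4, 5:
  f  : 3  4  7  12  19  28  39
  Δ  : 1  3  5  7  9  11
  Δ^2: 2  2  2  2  2
  Δ^3: 0  0  0  0
  Δ^4: 0  0  0
  Δ^5: 0  0
  Δ^6: 0
The second differences are constant (2) and nonzero, while all higher differences vanish, so the minimal degree is 2.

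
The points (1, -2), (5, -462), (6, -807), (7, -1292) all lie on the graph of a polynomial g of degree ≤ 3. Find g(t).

Using the Lagrange interpolation formula with nodes 1, 5, 6, 7:
  L_0(t) = (t - 5)(t - 6)(t - 7) / -120
  L_1(t) = (t - 1)(t - 6)(t - 7) / 8
  L_2(t) = (t - 1)(t - 5)(t - 7) / -5
  L_3(t) = (t - 1)(t - 5)(t - 6) / 12
Then g(t) = -2·L_0(t) - 462·L_1(t) - 807·L_2(t) - 1292·L_3(t).
Expanding and collecting terms gives g(t) = -4t^3 + 2t^2 - 3t + 3.
Check: g(6) = -807. ✓

g(t) = -4t^3 + 2t^2 - 3t + 3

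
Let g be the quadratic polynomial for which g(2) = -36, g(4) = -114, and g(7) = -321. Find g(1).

Write g(s) = as^2 + bs + c. Substituting each data point gives a linear system:
  4a + 2b + c = -36
  16a + 4b + c = -114
  49a + 7b + c = -321
Solving the system yields a = -6, b = -3, c = -6.
So g(s) = -6s^2 - 3s - 6.
Then g(1) = -15.

-15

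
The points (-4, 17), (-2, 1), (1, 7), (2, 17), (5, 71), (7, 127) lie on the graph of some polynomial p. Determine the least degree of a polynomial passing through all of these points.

2

Divided differences on the nodes -4, -2, 1, 2, 5, 7:
  order 0: 17  1  7  17  71  127
  order 1: -8  2  10  18  28
  order 2: 2  2  2  2
  order 3: 0  0  0
  order 4: 0  0
  order 5: 0
The order-2 divided differences are all 2 (nonzero) and every higher order vanishes, so the data lies on a polynomial of degree exactly 2.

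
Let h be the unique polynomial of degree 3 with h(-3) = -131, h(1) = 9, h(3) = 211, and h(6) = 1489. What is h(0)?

-5

Write h(x) = ax^3 + bx^2 + cx + d. Substituting each data point gives a linear system:
  -27a + 9b - 3c + d = -131
  a + b + c + d = 9
  27a + 9b + 3c + d = 211
  216a + 36b + 6c + d = 1489
Solving the system yields a = 6, b = 5, c = 3, d = -5.
So h(x) = 6x^3 + 5x^2 + 3x - 5.
Then h(0) = -5.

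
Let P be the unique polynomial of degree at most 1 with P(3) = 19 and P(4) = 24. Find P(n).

Using the Lagrange interpolation formula with nodes 3, 4:
  L_0(n) = (n - 4) / -1
  L_1(n) = (n - 3) / 1
Then P(n) = 19·L_0(n) + 24·L_1(n).
Expanding and collecting terms gives P(n) = 5n + 4.
Check: P(3) = 19. ✓

P(n) = 5n + 4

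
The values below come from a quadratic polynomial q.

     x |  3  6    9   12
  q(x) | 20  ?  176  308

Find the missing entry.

80

On equispaced nodes a degree-2 polynomial has vanishing third forward difference, so
  - q(3) + 3·q(6) - 3·q(9) + q(12) = 0.
Substituting the known values and solving for q(6):
  3·q(6) = 240
  q(6) = 80.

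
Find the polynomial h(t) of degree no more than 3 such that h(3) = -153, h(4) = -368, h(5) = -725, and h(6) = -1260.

Write h(t) = at^3 + bt^2 + ct + d. Substituting each data point gives a linear system:
  27a + 9b + 3c + d = -153
  64a + 16b + 4c + d = -368
  125a + 25b + 5c + d = -725
  216a + 36b + 6c + d = -1260
Solving the system yields a = -6, b = 1, c = 0, d = 0.
So h(t) = -6t³ + t².
Check: h(4) = -368. ✓

h(t) = -6t^3 + t^2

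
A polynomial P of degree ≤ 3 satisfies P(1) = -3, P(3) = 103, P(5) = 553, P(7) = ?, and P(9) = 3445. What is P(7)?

1587

The 4 known points determine the degree-3 polynomial uniquely.
Write P(u) = au^3 + bu^2 + cu + d. Substituting each data point gives a linear system:
  a + b + c + d = -3
  27a + 9b + 3c + d = 103
  125a + 25b + 5c + d = 553
  729a + 81b + 9c + d = 3445
Solving the system yields a = 5, b = -2, c = -4, d = -2.
So P(u) = 5u^3 - 2u^2 - 4u - 2.
Then P(7) = 1587.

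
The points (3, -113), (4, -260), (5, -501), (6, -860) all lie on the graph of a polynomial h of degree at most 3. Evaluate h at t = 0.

Write h(t) = at^3 + bt^2 + ct + d. Substituting each data point gives a linear system:
  27a + 9b + 3c + d = -113
  64a + 16b + 4c + d = -260
  125a + 25b + 5c + d = -501
  216a + 36b + 6c + d = -860
Solving the system yields a = -4, b = 1, c = -6, d = 4.
So h(t) = -4t^3 + t^2 - 6t + 4.
Then h(0) = 4.

4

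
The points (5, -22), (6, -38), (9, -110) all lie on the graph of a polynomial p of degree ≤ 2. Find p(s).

Write p(s) = as^2 + bs + c. Substituting each data point gives a linear system:
  25a + 5b + c = -22
  36a + 6b + c = -38
  81a + 9b + c = -110
Solving the system yields a = -2, b = 6, c = -2.
So p(s) = -2s^2 + 6s - 2.
Check: p(6) = -38. ✓

p(s) = -2s^2 + 6s - 2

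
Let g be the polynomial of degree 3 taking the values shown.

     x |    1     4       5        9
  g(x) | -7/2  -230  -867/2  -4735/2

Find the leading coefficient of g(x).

-3

Write g(x) = ax^3 + bx^2 + cx + d. Substituting each data point gives a linear system:
  a + b + c + d = -7/2
  64a + 16b + 4c + d = -230
  125a + 25b + 5c + d = -867/2
  729a + 81b + 9c + d = -4735/2
Solving the system yields a = -3, b = -2, c = -5/2, d = 4.
So g(x) = -3x^3 - 2x^2 - (5/2)x + 4.
The leading coefficient is -3.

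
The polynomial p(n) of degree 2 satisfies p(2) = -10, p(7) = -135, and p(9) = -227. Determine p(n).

p(n) = -3n^2 + 2n - 2

Write p(n) = an^2 + bn + c. Substituting each data point gives a linear system:
  4a + 2b + c = -10
  49a + 7b + c = -135
  81a + 9b + c = -227
Solving the system yields a = -3, b = 2, c = -2.
So p(n) = -3n^2 + 2n - 2.
Check: p(9) = -227. ✓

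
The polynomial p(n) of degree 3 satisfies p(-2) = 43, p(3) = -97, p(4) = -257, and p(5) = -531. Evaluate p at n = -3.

Using the Lagrange interpolation formula with nodes -2, 3, 4, 5:
  L_0(n) = (n - 3)(n - 4)(n - 5) / -210
  L_1(n) = (n + 2)(n - 4)(n - 5) / 10
  L_2(n) = (n + 2)(n - 3)(n - 5) / -6
  L_3(n) = (n + 2)(n - 3)(n - 4) / 14
Then p(n) = 43·L_0(n) - 97·L_1(n) - 257·L_2(n) - 531·L_3(n).
Expanding and collecting terms gives p(n) = -5n^3 + 3n^2 + 4n - 1.
Evaluating at n = -3: p(-3) = 149.

149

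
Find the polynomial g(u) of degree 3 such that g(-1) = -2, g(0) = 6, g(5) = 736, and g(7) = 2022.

g(u) = 6u^3 - u^2 + u + 6

Using the Lagrange interpolation formula with nodes -1, 0, 5, 7:
  L_0(u) = u(u - 5)(u - 7) / -48
  L_1(u) = (u + 1)(u - 5)(u - 7) / 35
  L_2(u) = (u + 1)u(u - 7) / -60
  L_3(u) = (u + 1)u(u - 5) / 112
Then g(u) = -2·L_0(u) + 6·L_1(u) + 736·L_2(u) + 2022·L_3(u).
Expanding and collecting terms gives g(u) = 6u^3 - u^2 + u + 6.
Check: g(0) = 6. ✓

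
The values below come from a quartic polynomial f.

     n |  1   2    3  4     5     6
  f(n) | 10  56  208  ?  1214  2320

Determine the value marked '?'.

On equispaced nodes a degree-4 polynomial has vanishing fifth forward difference, so
  - f(1) + 5·f(2) - 10·f(3) + 10·f(4) - 5·f(5) + f(6) = 0.
Substituting the known values and solving for f(4):
  10·f(4) = 5560
  f(4) = 556.

556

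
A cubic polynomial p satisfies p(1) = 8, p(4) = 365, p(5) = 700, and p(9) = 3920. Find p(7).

Using the Lagrange interpolation formula with nodes 1, 4, 5, 9:
  L_0(n) = (n - 4)(n - 5)(n - 9) / -96
  L_1(n) = (n - 1)(n - 5)(n - 9) / 15
  L_2(n) = (n - 1)(n - 4)(n - 9) / -16
  L_3(n) = (n - 1)(n - 4)(n - 5) / 160
Then p(n) = 8·L_0(n) + 365·L_1(n) + 700·L_2(n) + 3920·L_3(n).
Expanding and collecting terms gives p(n) = 5n³ + 4n² - 6n + 5.
Evaluating at n = 7: p(7) = 1874.

1874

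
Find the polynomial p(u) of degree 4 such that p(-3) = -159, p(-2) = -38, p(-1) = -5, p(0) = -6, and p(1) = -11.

Write p(u) = au^4 + bu^3 + cu^2 + du + e. Substituting each data point gives a linear system:
  81a - 27b + 9c - 3d + e = -159
  16a - 8b + 4c - 2d + e = -38
  a - b + c - d + e = -5
  e = -6
  a + b + c + d + e = -11
Solving the system yields a = -1, b = 3, c = -1, d = -6, e = -6.
So p(u) = -u^4 + 3u^3 - u^2 - 6u - 6.
Check: p(-2) = -38. ✓

p(u) = -u^4 + 3u^3 - u^2 - 6u - 6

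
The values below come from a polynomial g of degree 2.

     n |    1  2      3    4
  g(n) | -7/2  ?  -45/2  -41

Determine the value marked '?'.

-10

The 3 known points determine the degree-2 polynomial uniquely.
Write g(n) = an^2 + bn + c. Substituting each data point gives a linear system:
  a + b + c = -7/2
  9a + 3b + c = -45/2
  16a + 4b + c = -41
Solving the system yields a = -3, b = 5/2, c = -3.
So g(n) = -3n^2 + (5/2)n - 3.
Then g(2) = -10.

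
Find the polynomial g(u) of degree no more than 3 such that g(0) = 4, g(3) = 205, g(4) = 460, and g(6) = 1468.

g(u) = 6u^3 + 5u^2 - 2u + 4

Write g(u) = au^3 + bu^2 + cu + d. Substituting each data point gives a linear system:
  d = 4
  27a + 9b + 3c + d = 205
  64a + 16b + 4c + d = 460
  216a + 36b + 6c + d = 1468
Solving the system yields a = 6, b = 5, c = -2, d = 4.
So g(u) = 6u^3 + 5u^2 - 2u + 4.
Check: g(6) = 1468. ✓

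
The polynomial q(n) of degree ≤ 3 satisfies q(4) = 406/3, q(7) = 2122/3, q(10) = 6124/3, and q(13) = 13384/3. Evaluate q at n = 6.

Forward differences of the values at n = 4, 7, 10, 13:
  q  : 406/3  2122/3  6124/3  13384/3
  Δ  : 572  1334  2420
  Δ^2: 762  1086
  Δ^3: 324
The third differences are constant, confirming degree 3.
Interpolating (Newton forward form) and evaluating at n = 6 gives q(6) = 448.

448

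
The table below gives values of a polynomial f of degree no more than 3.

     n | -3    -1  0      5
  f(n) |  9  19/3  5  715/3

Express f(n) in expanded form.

Write f(n) = an^3 + bn^2 + cn + d. Substituting each data point gives a linear system:
  -27a + 9b - 3c + d = 9
  -a + b - c + d = 19/3
  d = 5
  125a + 25b + 5c + d = 715/3
Solving the system yields a = 1, b = 4, c = 5/3, d = 5.
So f(n) = n³ + 4n² + (5/3)n + 5.
Check: f(-1) = 19/3. ✓

f(n) = n^3 + 4n^2 + (5/3)n + 5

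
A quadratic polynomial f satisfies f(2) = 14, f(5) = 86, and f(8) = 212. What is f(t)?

f(t) = 3t^2 + 3t - 4

Write f(t) = at^2 + bt + c. Substituting each data point gives a linear system:
  4a + 2b + c = 14
  25a + 5b + c = 86
  64a + 8b + c = 212
Solving the system yields a = 3, b = 3, c = -4.
So f(t) = 3t^2 + 3t - 4.
Check: f(2) = 14. ✓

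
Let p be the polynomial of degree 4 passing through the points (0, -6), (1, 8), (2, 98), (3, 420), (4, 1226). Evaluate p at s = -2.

Using the Lagrange interpolation formula with nodes 0, 1, 2, 3, 4:
  L_0(s) = (s - 1)(s - 2)(s - 3)(s - 4) / 24
  L_1(s) = s(s - 2)(s - 3)(s - 4) / -6
  L_2(s) = s(s - 1)(s - 3)(s - 4) / 4
  L_3(s) = s(s - 1)(s - 2)(s - 4) / -6
  L_4(s) = s(s - 1)(s - 2)(s - 3) / 24
Then p(s) = -6·L_0(s) + 8·L_1(s) + 98·L_2(s) + 420·L_3(s) + 1226·L_4(s).
Expanding and collecting terms gives p(s) = 4s⁴ + 2s³ + 4s² + 4s - 6.
Evaluating at s = -2: p(-2) = 50.

50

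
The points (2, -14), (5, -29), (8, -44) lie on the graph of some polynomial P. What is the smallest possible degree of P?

Forward differences of the values at x = 2, 5, 8:
  P  : -14  -29  -44
  Δ  : -15  -15
  Δ^2: 0
The first differences are constant (-15) and nonzero, while all higher differences vanish, so the minimal degree is 1.

1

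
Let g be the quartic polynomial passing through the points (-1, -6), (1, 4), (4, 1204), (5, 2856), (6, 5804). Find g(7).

Write g(u) = au^4 + bu^3 + cu^2 + du + e. Substituting each data point gives a linear system:
  a - b + c - d + e = -6
  a + b + c + d + e = 4
  256a + 64b + 16c + 4d + e = 1204
  625a + 125b + 25c + 5d + e = 2856
  1296a + 216b + 36c + 6d + e = 5804
Solving the system yields a = 4, b = 3, c = -1, d = 2, e = -4.
So g(u) = 4u^4 + 3u^3 - u^2 + 2u - 4.
Then g(7) = 10594.

10594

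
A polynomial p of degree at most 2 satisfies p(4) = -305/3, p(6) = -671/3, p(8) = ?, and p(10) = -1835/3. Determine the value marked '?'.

-1181/3

On equispaced nodes a degree-2 polynomial has vanishing third forward difference, so
  - p(4) + 3·p(6) - 3·p(8) + p(10) = 0.
Substituting the known values and solving for p(8):
  -3·p(8) = 1181
  p(8) = -1181/3.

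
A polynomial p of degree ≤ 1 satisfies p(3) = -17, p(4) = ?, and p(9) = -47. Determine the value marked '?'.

The 2 known points determine the degree-1 polynomial uniquely.
Write p(t) = at + b. Substituting each data point gives a linear system:
  3a + b = -17
  9a + b = -47
Solving the system yields a = -5, b = -2.
So p(t) = -5t - 2.
Then p(4) = -22.

-22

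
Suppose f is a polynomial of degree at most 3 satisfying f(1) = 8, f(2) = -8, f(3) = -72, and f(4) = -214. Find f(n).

Write f(n) = an^3 + bn^2 + cn + d. Substituting each data point gives a linear system:
  a + b + c + d = 8
  8a + 4b + 2c + d = -8
  27a + 9b + 3c + d = -72
  64a + 16b + 4c + d = -214
Solving the system yields a = -5, b = 6, c = 1, d = 6.
So f(n) = -5n^3 + 6n^2 + n + 6.
Check: f(2) = -8. ✓

f(n) = -5n^3 + 6n^2 + n + 6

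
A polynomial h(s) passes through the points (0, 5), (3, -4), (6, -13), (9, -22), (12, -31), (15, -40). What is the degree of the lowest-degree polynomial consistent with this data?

Forward differences of the values at s = 0, 3, 6, 9, 12, 15:
  h  : 5  -4  -13  -22  -31  -40
  Δ  : -9  -9  -9  -9  -9
  Δ^2: 0  0  0  0
  Δ^3: 0  0  0
  Δ^4: 0  0
  Δ^5: 0
The first differences are constant (-9) and nonzero, while all higher differences vanish, so the minimal degree is 1.

1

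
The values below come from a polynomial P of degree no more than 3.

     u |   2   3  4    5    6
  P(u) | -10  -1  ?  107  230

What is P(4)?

The 4 known points determine the degree-3 polynomial uniquely.
Write P(u) = au^3 + bu^2 + cu + d. Substituting each data point gives a linear system:
  8a + 4b + 2c + d = -10
  27a + 9b + 3c + d = -1
  125a + 25b + 5c + d = 107
  216a + 36b + 6c + d = 230
Solving the system yields a = 2, b = -5, c = -4, d = 2.
So P(u) = 2u^3 - 5u^2 - 4u + 2.
Then P(4) = 34.

34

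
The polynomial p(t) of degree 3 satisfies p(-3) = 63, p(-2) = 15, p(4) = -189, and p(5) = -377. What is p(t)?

Using the Lagrange interpolation formula with nodes -3, -2, 4, 5:
  L_0(t) = (t + 2)(t - 4)(t - 5) / -56
  L_1(t) = (t + 3)(t - 4)(t - 5) / 42
  L_2(t) = (t + 3)(t + 2)(t - 5) / -42
  L_3(t) = (t + 3)(t + 2)(t - 4) / 56
Then p(t) = 63·L_0(t) + 15·L_1(t) - 189·L_2(t) - 377·L_3(t).
Expanding and collecting terms gives p(t) = -3t³ - t² + 4t + 3.
Check: p(4) = -189. ✓

p(t) = -3t^3 - t^2 + 4t + 3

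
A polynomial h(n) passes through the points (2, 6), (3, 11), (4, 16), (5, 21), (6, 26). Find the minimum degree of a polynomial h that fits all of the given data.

1

Forward differences of the values at n = 2, 3, 4, 5, 6:
  h  : 6  11  16  21  26
  Δ  : 5  5  5  5
  Δ^2: 0  0  0
  Δ^3: 0  0
  Δ^4: 0
The first differences are constant (5) and nonzero, while all higher differences vanish, so the minimal degree is 1.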